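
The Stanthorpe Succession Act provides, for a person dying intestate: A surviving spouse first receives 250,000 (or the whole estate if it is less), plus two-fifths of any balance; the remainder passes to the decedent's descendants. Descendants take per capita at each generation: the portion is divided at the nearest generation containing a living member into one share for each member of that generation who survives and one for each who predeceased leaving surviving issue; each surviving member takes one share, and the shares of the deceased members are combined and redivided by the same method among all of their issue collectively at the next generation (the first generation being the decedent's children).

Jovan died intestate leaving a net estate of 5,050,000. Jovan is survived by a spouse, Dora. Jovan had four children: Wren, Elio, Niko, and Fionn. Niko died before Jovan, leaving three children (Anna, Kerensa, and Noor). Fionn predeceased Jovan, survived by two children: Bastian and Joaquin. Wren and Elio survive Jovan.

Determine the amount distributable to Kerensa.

Dora first takes 250,000, leaving a balance of 4,800,000. Dora then takes two-fifths of the balance (1,920,000), for a total of 2,170,000. The remaining 2,880,000 passes to the descendants.
The descendants' portion (2,880,000) is divided at the children's generation into 4 shares of 720,000. Wren and Elio each take 720,000. The 2 shares of the deceased (Niko and Fionn) are combined into a pool of 1,440,000.
That pool (1,440,000) is divided at the grandchildren's generation equally among Anna, Kerensa, Noor, Bastian, and Joaquin: 288,000 each.

Kerensa receives 288,000.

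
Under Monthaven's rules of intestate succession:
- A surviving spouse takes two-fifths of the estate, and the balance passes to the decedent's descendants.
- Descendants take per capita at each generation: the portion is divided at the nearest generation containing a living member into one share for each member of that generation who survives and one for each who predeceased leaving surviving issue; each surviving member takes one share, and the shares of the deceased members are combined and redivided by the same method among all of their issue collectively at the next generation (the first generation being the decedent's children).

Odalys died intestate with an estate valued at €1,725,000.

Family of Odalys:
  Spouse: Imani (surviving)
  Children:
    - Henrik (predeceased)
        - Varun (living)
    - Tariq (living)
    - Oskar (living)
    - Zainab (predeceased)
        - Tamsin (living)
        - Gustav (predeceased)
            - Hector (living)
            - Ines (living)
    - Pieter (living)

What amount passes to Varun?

Varun receives €138,000.

Imani takes two-fifths of €1,725,000 = €690,000. The remaining €1,035,000 passes to the descendants.
The descendants' portion (€1,035,000) is divided at the children's generation into 5 shares of €207,000. Tariq, Oskar, and Pieter each take €207,000. The 2 shares of the deceased (Henrik and Zainab) are combined into a pool of €414,000.
That pool (€414,000) is divided at the grandchildren's generation into 3 shares of €138,000. Varun and Tamsin each take €138,000. The remaining share for the deceased Gustav (€138,000) is carried to the next generation.
That pool (€138,000) is divided at the great-grandchildren's generation equally among Hector and Ines: €69,000 each.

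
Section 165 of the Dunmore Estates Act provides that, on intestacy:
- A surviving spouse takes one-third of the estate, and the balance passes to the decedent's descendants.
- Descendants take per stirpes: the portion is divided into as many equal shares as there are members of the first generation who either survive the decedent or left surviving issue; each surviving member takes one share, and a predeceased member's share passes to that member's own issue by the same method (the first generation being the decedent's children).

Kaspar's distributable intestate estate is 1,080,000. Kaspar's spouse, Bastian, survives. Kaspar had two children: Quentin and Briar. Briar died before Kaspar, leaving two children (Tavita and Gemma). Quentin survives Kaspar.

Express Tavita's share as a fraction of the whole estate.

Tavita receives 1/6 of the estate.

Bastian takes one-third of 1,080,000 = 360,000. The remaining 720,000 passes to the descendants.
The descendants' portion (720,000) is divided into 2 shares of 360,000: Quentin takes 360,000; Briar's 360,000 share passes to Briar's issue.
Briar's share (360,000) is divided into 2 shares of 180,000: Tavita and Gemma each take 180,000.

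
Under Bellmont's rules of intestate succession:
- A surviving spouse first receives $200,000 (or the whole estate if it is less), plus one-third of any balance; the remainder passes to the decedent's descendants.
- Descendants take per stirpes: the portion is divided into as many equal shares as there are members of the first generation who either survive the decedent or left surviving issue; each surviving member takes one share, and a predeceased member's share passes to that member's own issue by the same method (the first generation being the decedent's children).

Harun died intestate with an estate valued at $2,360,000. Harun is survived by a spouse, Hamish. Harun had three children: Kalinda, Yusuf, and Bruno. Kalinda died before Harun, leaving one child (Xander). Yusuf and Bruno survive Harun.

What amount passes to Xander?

Hamish first takes $200,000, leaving a balance of $2,160,000. Hamish then takes one-third of the balance ($720,000), for a total of $920,000. The remaining $1,440,000 passes to the descendants.
The descendants' portion ($1,440,000) is divided into 3 shares of $480,000: Yusuf and Bruno each take $480,000; Kalinda's $480,000 share passes to Kalinda's issue.
Kalinda's share ($480,000) passes entirely to Xander.

Xander receives $480,000.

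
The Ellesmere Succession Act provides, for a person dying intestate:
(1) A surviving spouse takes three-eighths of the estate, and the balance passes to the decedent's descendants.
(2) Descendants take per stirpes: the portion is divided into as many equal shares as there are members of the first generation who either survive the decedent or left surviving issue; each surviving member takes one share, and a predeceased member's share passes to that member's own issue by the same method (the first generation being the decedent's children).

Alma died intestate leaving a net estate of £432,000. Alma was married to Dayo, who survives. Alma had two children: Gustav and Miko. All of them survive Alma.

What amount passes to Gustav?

Dayo takes three-eighths of £432,000 = £162,000. The remaining £270,000 passes to the descendants.
The descendants' portion (£270,000) is divided into 2 shares of £135,000: Gustav and Miko each take £135,000.

Gustav receives £135,000.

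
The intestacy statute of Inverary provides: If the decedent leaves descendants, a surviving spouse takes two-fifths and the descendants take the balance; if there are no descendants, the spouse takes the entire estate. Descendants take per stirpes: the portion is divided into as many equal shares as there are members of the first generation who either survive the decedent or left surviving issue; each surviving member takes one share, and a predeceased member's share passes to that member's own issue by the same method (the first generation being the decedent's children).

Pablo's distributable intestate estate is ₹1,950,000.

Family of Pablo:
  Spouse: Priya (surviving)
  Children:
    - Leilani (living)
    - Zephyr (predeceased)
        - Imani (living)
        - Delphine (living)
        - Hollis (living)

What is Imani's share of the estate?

Imani receives ₹195,000.

Priya takes two-fifths of ₹1,950,000 = ₹780,000. The remaining ₹1,170,000 passes to the descendants.
The descendants' portion (₹1,170,000) is divided into 2 shares of ₹585,000: Leilani takes ₹585,000; Zephyr's ₹585,000 share passes to Zephyr's issue.
Zephyr's share (₹585,000) is divided into 3 shares of ₹195,000: Imani, Delphine, and Hollis each take ₹195,000.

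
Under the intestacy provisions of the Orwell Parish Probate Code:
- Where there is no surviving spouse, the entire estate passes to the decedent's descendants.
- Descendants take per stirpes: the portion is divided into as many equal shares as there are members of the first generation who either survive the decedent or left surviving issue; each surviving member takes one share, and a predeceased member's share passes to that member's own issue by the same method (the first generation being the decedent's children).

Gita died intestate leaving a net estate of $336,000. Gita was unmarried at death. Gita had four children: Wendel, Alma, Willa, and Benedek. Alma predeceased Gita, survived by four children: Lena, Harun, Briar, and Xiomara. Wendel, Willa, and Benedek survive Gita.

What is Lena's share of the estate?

Lena receives $21,000.

The entire $336,000 passes to the descendants.
That amount ($336,000) is divided into 4 shares of $84,000: Wendel, Willa, and Benedek each take $84,000; Alma's $84,000 share passes to Alma's issue.
Alma's share ($84,000) is divided into 4 shares of $21,000: Lena, Harun, Briar, and Xiomara each take $21,000.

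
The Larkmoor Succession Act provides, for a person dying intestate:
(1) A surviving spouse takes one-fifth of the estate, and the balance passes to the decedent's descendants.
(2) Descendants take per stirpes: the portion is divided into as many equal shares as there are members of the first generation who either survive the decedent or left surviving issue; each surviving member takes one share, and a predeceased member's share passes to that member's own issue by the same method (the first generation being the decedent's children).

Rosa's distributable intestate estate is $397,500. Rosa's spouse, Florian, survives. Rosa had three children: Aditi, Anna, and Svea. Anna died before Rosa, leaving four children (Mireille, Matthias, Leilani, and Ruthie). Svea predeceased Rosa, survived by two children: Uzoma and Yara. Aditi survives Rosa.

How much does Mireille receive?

Florian takes one-fifth of $397,500 = $79,500. The remaining $318,000 passes to the descendants.
The descendants' portion ($318,000) is divided into 3 shares of $106,000: Aditi takes $106,000; Anna's $106,000 share passes to Anna's issue; Svea's $106,000 share passes to Svea's issue.
Anna's share ($106,000) is divided into 4 shares of $26,500: Mireille, Matthias, Leilani, and Ruthie each take $26,500.
Svea's share ($106,000) is divided into 2 shares of $53,000: Uzoma and Yara each take $53,000.

Mireille receives $26,500.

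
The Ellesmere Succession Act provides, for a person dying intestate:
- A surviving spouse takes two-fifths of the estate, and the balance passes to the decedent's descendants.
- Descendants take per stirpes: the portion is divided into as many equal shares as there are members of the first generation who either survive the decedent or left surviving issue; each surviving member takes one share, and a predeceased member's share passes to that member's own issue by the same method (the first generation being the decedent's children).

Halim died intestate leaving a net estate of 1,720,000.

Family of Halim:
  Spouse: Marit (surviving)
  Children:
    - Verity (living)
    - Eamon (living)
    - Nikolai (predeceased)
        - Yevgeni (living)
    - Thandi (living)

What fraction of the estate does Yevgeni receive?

Marit takes two-fifths of 1,720,000 = 688,000. The remaining 1,032,000 passes to the descendants.
The descendants' portion (1,032,000) is divided into 4 shares of 258,000: Verity, Eamon, and Thandi each take 258,000; Nikolai's 258,000 share passes to Nikolai's issue.
Nikolai's share (258,000) passes entirely to Yevgeni.

Yevgeni receives 3/20 of the estate.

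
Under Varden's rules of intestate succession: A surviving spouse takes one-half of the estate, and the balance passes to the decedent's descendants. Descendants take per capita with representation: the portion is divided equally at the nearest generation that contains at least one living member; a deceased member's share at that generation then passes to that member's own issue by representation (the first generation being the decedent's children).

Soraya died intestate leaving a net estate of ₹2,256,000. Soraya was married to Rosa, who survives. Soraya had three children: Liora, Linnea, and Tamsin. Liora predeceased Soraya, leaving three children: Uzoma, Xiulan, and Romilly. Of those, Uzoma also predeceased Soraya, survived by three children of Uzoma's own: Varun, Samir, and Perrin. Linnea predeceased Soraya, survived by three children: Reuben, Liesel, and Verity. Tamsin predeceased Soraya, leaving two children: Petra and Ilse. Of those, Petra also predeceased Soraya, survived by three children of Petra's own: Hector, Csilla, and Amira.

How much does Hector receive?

Hector receives ₹47,000.

Rosa takes one-half of ₹2,256,000 = ₹1,128,000. The remaining ₹1,128,000 passes to the descendants.
No child survives, so the initial division is made at the grandchildren's generation.
The descendants' portion (₹1,128,000) is divided into 8 shares of ₹141,000: Xiulan, Romilly, Reuben, Liesel, Verity, and Ilse each take ₹141,000; Uzoma's ₹141,000 share passes to Uzoma's issue; Petra's ₹141,000 share passes to Petra's issue.
Uzoma's share (₹141,000) is divided into 3 shares of ₹47,000: Varun, Samir, and Perrin each take ₹47,000.
Petra's share (₹141,000) is divided into 3 shares of ₹47,000: Hector, Csilla, and Amira each take ₹47,000.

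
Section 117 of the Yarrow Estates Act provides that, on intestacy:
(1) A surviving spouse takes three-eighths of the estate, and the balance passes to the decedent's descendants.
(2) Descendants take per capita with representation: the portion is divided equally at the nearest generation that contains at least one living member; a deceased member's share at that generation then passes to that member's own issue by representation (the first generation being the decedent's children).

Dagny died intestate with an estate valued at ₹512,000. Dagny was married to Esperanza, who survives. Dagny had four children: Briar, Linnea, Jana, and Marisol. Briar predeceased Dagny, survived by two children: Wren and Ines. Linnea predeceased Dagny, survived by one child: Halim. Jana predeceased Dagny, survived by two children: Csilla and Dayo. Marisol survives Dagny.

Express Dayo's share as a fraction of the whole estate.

Esperanza takes three-eighths of ₹512,000 = ₹192,000. The remaining ₹320,000 passes to the descendants.
The descendants' portion (₹320,000) is divided into 4 shares of ₹80,000: Marisol takes ₹80,000; Briar's ₹80,000 share passes to Briar's issue; Linnea's ₹80,000 share passes to Linnea's issue; Jana's ₹80,000 share passes to Jana's issue.
Briar's share (₹80,000) is divided into 2 shares of ₹40,000: Wren and Ines each take ₹40,000.
Linnea's share (₹80,000) passes entirely to Halim.
Jana's share (₹80,000) is divided into 2 shares of ₹40,000: Csilla and Dayo each take ₹40,000.

Dayo receives 5/64 of the estate.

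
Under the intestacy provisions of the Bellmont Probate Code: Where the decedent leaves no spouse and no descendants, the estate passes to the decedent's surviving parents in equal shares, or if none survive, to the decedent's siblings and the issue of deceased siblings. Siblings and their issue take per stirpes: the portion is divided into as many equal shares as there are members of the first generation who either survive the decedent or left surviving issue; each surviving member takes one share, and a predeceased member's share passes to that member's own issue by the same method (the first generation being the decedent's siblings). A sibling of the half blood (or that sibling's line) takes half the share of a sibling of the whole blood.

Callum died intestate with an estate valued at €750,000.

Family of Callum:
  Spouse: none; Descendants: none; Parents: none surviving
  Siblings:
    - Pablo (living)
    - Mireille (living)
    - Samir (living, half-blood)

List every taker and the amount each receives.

The entire €750,000 passes to the siblings and their issue.
Counting each half-blood sibling's line as half a unit, there are 5/2 units in €750,000, so one unit is €300,000. Whole-blood lines (Pablo and Mireille) take €300,000 each; half-blood lines (Samir) take €150,000 each.

Pablo: €300,000; Mireille: €300,000; Samir: €150,000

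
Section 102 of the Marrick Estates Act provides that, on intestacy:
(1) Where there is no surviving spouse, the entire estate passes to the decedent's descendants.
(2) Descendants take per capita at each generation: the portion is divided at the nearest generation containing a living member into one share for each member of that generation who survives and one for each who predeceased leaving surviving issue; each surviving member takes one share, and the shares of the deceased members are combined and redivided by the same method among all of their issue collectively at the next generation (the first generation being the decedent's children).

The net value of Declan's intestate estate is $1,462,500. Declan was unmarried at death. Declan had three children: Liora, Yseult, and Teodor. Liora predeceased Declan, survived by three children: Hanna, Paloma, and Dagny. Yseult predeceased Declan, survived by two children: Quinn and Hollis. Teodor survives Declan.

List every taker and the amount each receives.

Hanna: $195,000; Paloma: $195,000; Dagny: $195,000; Quinn: $195,000; Hollis: $195,000; Teodor: $487,500

The entire $1,462,500 passes to the descendants.
That amount ($1,462,500) is divided at the children's generation into 3 shares of $487,500. Teodor takes $487,500. The 2 shares of the deceased (Liora and Yseult) are combined into a pool of $975,000.
That pool ($975,000) is divided at the grandchildren's generation equally among Hanna, Paloma, Dagny, Quinn, and Hollis: $195,000 each.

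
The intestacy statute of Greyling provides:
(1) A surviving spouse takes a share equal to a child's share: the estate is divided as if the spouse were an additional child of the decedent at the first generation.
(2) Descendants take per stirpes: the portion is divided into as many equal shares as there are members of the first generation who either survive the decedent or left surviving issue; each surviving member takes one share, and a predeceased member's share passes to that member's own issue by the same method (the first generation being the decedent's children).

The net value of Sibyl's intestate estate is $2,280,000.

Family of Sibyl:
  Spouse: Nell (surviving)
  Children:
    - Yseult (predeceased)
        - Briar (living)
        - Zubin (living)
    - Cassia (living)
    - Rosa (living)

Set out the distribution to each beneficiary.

The spouse counts as an additional share at the children's level, so there are 4 primary shares of $570,000. Nell takes one such share ($570,000).
The children's combined portion ($1,710,000) is divided into 3 shares of $570,000: Cassia and Rosa each take $570,000; Yseult's $570,000 share passes to Yseult's issue.
Yseult's share ($570,000) is divided into 2 shares of $285,000: Briar and Zubin each take $285,000.

Nell: $570,000; Briar: $285,000; Zubin: $285,000; Cassia: $570,000; Rosa: $570,000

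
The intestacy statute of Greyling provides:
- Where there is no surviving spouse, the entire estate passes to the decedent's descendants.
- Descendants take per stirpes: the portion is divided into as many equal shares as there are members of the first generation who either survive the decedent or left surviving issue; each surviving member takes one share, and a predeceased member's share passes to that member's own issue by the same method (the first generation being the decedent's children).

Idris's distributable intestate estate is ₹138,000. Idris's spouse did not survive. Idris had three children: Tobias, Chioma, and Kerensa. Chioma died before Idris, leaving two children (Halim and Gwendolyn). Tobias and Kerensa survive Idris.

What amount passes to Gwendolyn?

Gwendolyn receives ₹23,000.

The entire ₹138,000 passes to the descendants.
That amount (₹138,000) is divided into 3 shares of ₹46,000: Tobias and Kerensa each take ₹46,000; Chioma's ₹46,000 share passes to Chioma's issue.
Chioma's share (₹46,000) is divided into 2 shares of ₹23,000: Halim and Gwendolyn each take ₹23,000.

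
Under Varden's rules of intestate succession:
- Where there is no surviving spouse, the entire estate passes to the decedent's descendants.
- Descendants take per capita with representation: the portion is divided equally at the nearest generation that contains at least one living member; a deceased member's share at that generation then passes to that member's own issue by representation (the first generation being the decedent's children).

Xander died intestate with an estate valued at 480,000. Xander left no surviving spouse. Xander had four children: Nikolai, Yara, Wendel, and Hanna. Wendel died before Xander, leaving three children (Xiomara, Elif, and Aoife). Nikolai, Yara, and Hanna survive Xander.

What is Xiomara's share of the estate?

The entire 480,000 passes to the descendants.
That amount (480,000) is divided into 4 shares of 120,000: Nikolai, Yara, and Hanna each take 120,000; Wendel's 120,000 share passes to Wendel's issue.
Wendel's share (120,000) is divided into 3 shares of 40,000: Xiomara, Elif, and Aoife each take 40,000.

Xiomara receives 40,000.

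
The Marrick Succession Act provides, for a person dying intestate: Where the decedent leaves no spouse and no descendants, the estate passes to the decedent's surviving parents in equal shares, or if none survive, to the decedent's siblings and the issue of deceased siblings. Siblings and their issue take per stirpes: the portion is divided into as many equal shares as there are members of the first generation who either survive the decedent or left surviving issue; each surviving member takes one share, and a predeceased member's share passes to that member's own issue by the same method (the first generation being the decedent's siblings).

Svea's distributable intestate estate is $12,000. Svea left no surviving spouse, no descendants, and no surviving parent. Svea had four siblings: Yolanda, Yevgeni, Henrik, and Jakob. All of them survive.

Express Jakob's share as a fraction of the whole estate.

Jakob receives 1/4 of the estate.

The entire $12,000 passes to the siblings and their issue.
That amount ($12,000) is divided into 4 shares of $3,000: Yolanda, Yevgeni, Henrik, and Jakob each take $3,000.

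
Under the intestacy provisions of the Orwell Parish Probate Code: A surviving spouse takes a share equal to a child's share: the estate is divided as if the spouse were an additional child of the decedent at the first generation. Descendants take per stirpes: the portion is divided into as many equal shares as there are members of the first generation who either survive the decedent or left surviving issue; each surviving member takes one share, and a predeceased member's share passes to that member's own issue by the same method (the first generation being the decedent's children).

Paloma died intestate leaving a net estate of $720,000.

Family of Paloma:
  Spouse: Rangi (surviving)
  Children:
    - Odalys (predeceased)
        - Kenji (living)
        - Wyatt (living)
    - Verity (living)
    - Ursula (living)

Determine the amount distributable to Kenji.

Kenji receives $90,000.

The spouse counts as an additional share at the children's level, so there are 4 primary shares of $180,000. Rangi takes one such share ($180,000).
The children's combined portion ($540,000) is divided into 3 shares of $180,000: Verity and Ursula each take $180,000; Odalys's $180,000 share passes to Odalys's issue.
Odalys's share ($180,000) is divided into 2 shares of $90,000: Kenji and Wyatt each take $90,000.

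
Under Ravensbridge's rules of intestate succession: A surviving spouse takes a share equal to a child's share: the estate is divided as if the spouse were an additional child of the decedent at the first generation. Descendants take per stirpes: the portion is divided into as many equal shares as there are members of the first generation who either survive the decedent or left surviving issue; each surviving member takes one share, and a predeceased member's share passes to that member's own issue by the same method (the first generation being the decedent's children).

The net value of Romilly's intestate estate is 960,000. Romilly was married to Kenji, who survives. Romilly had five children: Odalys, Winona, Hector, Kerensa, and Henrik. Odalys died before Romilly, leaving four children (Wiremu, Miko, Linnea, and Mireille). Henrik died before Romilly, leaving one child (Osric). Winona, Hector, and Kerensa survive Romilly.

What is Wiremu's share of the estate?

Wiremu receives 40,000.

The spouse counts as an additional share at the children's level, so there are 6 primary shares of 160,000. Kenji takes one such share (160,000).
The children's combined portion (800,000) is divided into 5 shares of 160,000: Winona, Hector, and Kerensa each take 160,000; Odalys's 160,000 share passes to Odalys's issue; Henrik's 160,000 share passes to Henrik's issue.
Odalys's share (160,000) is divided into 4 shares of 40,000: Wiremu, Miko, Linnea, and Mireille each take 40,000.
Henrik's share (160,000) passes entirely to Osric.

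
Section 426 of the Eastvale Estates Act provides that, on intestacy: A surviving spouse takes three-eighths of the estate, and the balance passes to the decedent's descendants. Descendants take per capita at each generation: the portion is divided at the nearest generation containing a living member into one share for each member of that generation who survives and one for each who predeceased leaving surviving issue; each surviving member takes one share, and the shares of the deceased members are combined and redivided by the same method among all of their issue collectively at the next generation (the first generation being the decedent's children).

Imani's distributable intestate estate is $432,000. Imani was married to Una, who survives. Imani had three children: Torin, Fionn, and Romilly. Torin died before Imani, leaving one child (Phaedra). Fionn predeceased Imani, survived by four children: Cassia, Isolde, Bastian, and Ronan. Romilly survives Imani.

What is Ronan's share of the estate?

Ronan receives $36,000.

Una takes three-eighths of $432,000 = $162,000. The remaining $270,000 passes to the descendants.
The descendants' portion ($270,000) is divided at the children's generation into 3 shares of $90,000. Romilly takes $90,000. The 2 shares of the deceased (Torin and Fionn) are combined into a pool of $180,000.
That pool ($180,000) is divided at the grandchildren's generation equally among Phaedra, Cassia, Isolde, Bastian, and Ronan: $36,000 each.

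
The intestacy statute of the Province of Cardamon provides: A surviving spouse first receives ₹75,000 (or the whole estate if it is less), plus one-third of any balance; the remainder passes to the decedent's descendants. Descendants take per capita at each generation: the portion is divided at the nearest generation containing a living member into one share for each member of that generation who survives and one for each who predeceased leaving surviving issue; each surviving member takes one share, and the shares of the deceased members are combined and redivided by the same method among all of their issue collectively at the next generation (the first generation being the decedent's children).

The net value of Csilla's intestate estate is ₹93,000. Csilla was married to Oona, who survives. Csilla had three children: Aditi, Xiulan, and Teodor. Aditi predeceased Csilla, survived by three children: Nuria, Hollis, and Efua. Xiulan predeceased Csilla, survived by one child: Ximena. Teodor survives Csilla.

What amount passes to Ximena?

Ximena receives ₹2,000.

Oona first takes ₹75,000, leaving a balance of ₹18,000. Oona then takes one-third of the balance (₹6,000), for a total of ₹81,000. The remaining ₹12,000 passes to the descendants.
The descendants' portion (₹12,000) is divided at the children's generation into 3 shares of ₹4,000. Teodor takes ₹4,000. The 2 shares of the deceased (Aditi and Xiulan) are combined into a pool of ₹8,000.
That pool (₹8,000) is divided at the grandchildren's generation equally among Nuria, Hollis, Efua, and Ximena: ₹2,000 each.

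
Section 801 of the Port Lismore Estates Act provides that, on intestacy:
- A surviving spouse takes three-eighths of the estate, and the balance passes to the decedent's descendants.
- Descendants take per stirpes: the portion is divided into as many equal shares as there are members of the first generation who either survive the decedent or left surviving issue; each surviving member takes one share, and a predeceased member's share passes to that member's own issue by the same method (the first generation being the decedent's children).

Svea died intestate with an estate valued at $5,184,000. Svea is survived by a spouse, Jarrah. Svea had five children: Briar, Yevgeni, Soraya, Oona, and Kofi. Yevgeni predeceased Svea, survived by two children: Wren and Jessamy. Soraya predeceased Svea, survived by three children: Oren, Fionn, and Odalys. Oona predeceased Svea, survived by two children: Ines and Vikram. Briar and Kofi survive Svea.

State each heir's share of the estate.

Jarrah: $1,944,000; Briar: $648,000; Wren: $324,000; Jessamy: $324,000; Oren: $216,000; Fionn: $216,000; Odalys: $216,000; Ines: $324,000; Vikram: $324,000; Kofi: $648,000

Jarrah takes three-eighths of $5,184,000 = $1,944,000. The remaining $3,240,000 passes to the descendants.
The descendants' portion ($3,240,000) is divided into 5 shares of $648,000: Briar and Kofi each take $648,000; Yevgeni's $648,000 share passes to Yevgeni's issue; Soraya's $648,000 share passes to Soraya's issue; Oona's $648,000 share passes to Oona's issue.
Yevgeni's share ($648,000) is divided into 2 shares of $324,000: Wren and Jessamy each take $324,000.
Soraya's share ($648,000) is divided into 3 shares of $216,000: Oren, Fionn, and Odalys each take $216,000.
Oona's share ($648,000) is divided into 2 shares of $324,000: Ines and Vikram each take $324,000.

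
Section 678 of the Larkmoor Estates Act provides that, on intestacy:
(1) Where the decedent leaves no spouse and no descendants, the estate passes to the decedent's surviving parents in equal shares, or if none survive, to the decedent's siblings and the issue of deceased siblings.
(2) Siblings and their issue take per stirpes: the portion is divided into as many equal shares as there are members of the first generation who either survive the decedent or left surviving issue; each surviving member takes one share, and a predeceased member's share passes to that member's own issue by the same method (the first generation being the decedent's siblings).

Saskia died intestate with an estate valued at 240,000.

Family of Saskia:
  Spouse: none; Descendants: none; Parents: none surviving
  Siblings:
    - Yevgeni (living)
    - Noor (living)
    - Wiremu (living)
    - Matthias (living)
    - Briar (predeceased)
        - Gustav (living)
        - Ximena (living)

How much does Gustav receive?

The entire 240,000 passes to the siblings and their issue.
That amount (240,000) is divided into 5 shares of 48,000: Yevgeni, Noor, Wiremu, and Matthias each take 48,000; Briar's 48,000 share passes to Briar's issue.
Briar's share (48,000) is divided into 2 shares of 24,000: Gustav and Ximena each take 24,000.

Gustav receives 24,000.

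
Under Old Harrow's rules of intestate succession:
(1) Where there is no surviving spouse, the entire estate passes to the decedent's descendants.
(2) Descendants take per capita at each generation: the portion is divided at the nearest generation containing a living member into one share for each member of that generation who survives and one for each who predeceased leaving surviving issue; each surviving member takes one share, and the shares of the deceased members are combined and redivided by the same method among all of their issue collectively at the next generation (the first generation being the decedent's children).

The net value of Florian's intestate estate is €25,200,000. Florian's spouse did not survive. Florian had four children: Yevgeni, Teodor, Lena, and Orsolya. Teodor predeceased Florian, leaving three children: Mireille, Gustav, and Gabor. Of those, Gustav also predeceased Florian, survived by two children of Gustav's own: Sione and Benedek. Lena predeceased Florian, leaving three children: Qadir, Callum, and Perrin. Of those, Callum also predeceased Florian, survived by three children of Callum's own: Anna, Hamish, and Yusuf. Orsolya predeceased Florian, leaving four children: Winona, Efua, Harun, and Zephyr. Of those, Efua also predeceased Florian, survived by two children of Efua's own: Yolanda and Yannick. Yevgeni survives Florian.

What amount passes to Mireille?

Mireille receives €1,890,000.

The entire €25,200,000 passes to the descendants.
That amount (€25,200,000) is divided at the children's generation into 4 shares of €6,300,000. Yevgeni takes €6,300,000. The 3 shares of the deceased (Teodor, Lena, and Orsolya) are combined into a pool of €18,900,000.
That pool (€18,900,000) is divided at the grandchildren's generation into 10 shares of €1,890,000. Mireille, Gabor, Qadir, Perrin, Winona, Harun, and Zephyr each take €1,890,000. The 3 shares of the deceased (Gustav, Callum, and Efua) are combined into a pool of €5,670,000.
That pool (€5,670,000) is divided at the great-grandchildren's generation equally among Sione, Benedek, Anna, Hamish, Yusuf, Yolanda, and Yannick: €810,000 each.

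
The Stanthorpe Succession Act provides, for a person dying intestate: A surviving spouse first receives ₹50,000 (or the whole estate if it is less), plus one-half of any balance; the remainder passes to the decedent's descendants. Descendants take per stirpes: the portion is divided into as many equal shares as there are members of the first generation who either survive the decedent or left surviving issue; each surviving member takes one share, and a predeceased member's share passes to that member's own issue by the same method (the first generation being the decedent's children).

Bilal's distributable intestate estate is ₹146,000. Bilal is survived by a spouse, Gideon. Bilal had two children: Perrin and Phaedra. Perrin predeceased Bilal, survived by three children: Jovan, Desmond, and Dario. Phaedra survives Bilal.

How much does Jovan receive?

Jovan receives ₹8,000.

Gideon first takes ₹50,000, leaving a balance of ₹96,000. Gideon then takes one-half of the balance (₹48,000), for a total of ₹98,000. The remaining ₹48,000 passes to the descendants.
The descendants' portion (₹48,000) is divided into 2 shares of ₹24,000: Phaedra takes ₹24,000; Perrin's ₹24,000 share passes to Perrin's issue.
Perrin's share (₹24,000) is divided into 3 shares of ₹8,000: Jovan, Desmond, and Dario each take ₹8,000.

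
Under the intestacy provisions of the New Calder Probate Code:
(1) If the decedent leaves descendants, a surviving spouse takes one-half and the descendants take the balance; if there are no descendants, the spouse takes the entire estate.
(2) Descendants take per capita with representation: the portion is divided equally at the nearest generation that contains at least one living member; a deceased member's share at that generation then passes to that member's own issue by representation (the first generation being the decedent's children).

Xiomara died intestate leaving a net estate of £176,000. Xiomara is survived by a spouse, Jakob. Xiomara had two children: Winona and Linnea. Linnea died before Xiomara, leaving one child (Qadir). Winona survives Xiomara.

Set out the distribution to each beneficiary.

Jakob takes one-half of £176,000 = £88,000. The remaining £88,000 passes to the descendants.
The descendants' portion (£88,000) is divided into 2 shares of £44,000: Winona takes £44,000; Linnea's £44,000 share passes to Linnea's issue.
Linnea's share (£44,000) passes entirely to Qadir.

Jakob: £88,000; Winona: £44,000; Qadir: £44,000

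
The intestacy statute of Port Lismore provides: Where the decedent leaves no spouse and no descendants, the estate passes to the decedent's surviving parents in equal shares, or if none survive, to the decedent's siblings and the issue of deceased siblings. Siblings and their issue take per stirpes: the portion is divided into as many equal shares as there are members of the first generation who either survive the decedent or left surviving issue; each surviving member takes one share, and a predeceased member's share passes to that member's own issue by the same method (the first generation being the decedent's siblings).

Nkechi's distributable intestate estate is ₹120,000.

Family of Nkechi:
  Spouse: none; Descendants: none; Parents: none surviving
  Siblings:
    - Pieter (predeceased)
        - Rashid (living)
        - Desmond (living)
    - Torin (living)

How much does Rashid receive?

Rashid receives ₹30,000.

The entire ₹120,000 passes to the siblings and their issue.
That amount (₹120,000) is divided into 2 shares of ₹60,000: Torin takes ₹60,000; Pieter's ₹60,000 share passes to Pieter's issue.
Pieter's share (₹60,000) is divided into 2 shares of ₹30,000: Rashid and Desmond each take ₹30,000.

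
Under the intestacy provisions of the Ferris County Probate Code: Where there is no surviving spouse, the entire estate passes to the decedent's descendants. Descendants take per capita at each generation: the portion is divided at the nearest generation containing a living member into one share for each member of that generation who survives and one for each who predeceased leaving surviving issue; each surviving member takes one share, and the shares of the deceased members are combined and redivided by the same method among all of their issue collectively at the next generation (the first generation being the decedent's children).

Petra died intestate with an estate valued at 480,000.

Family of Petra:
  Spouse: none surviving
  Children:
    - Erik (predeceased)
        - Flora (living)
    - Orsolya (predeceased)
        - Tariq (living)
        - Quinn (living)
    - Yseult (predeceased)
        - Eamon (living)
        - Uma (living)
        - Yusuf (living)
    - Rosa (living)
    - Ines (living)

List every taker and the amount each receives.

Flora: 48,000; Tariq: 48,000; Quinn: 48,000; Eamon: 48,000; Uma: 48,000; Yusuf: 48,000; Rosa: 96,000; Ines: 96,000

The entire 480,000 passes to the descendants.
That amount (480,000) is divided at the children's generation into 5 shares of 96,000. Rosa and Ines each take 96,000. The 3 shares of the deceased (Erik, Orsolya, and Yseult) are combined into a pool of 288,000.
That pool (288,000) is divided at the grandchildren's generation equally among Flora, Tariq, Quinn, Eamon, Uma, and Yusuf: 48,000 each.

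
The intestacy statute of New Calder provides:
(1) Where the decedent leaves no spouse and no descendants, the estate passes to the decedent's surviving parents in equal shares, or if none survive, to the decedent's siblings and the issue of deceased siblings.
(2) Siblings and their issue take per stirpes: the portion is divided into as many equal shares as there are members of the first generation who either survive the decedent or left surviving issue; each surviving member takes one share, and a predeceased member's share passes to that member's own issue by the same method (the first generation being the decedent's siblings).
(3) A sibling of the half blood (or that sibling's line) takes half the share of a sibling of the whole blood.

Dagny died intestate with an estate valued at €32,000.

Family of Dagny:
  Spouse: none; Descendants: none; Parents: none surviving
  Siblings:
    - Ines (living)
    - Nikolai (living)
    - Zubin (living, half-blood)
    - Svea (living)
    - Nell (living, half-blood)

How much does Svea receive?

Svea receives €8,000.

The entire €32,000 passes to the siblings and their issue.
Counting each half-blood sibling's line as half a unit, there are 4 units in €32,000, so one unit is €8,000. Whole-blood lines (Ines, Nikolai, and Svea) take €8,000 each; half-blood lines (Zubin and Nell) take €4,000 each.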